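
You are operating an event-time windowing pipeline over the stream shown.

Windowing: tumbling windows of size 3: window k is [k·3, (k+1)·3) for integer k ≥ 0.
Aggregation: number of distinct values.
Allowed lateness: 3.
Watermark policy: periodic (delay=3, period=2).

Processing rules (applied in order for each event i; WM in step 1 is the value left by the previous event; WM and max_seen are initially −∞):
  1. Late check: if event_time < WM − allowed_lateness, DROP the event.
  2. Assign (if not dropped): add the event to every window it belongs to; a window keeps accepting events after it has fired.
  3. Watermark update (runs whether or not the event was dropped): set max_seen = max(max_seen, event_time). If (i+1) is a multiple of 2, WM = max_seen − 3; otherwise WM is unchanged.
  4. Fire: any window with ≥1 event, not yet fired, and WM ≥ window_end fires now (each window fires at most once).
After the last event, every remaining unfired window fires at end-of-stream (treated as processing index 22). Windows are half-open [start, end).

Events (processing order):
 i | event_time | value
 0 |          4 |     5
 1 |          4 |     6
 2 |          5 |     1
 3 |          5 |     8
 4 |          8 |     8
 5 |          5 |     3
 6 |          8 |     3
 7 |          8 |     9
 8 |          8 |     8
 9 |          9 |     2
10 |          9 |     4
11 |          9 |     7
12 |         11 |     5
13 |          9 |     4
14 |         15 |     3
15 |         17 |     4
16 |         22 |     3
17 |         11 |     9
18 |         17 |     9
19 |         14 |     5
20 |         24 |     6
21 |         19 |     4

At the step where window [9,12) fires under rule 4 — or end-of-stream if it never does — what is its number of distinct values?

4

i=0 t=4 v=5: → [3,6); WM=−∞
i=1 t=4 v=6: → [3,6); WM=1
i=2 t=5 v=1: → [3,6); WM=1
i=3 t=5 v=8: → [3,6); WM=2
i=4 t=8 v=8: → [6,9); WM=2
i=5 t=5 v=3: → [3,6); WM=5
i=6 t=8 v=3: → [6,9); WM=5
i=7 t=8 v=9: → [6,9); WM=5
i=8 t=8 v=8: → [6,9); WM=5
i=9 t=9 v=2: → [9,12); WM=6; [3,6) fires=5
i=10 t=9 v=4: → [9,12); WM=6
i=11 t=9 v=7: → [9,12); WM=6
i=12 t=11 v=5: → [9,12); WM=6
i=13 t=9 v=4: → [9,12); WM=8
i=14 t=15 v=3: → [15,18); WM=8
i=15 t=17 v=4: → [15,18); WM=14; [6,9) fires=3 [9,12) fires=4
i=16 t=22 v=3: → [21,24); WM=14
i=17 t=11 v=9: → [9,12); WM=19; [15,18) fires=2
i=18 t=17 v=9: → [15,18); WM=19
i=19 t=14 v=5: DROP (t<19-3); WM=19
i=20 t=24 v=6: → [24,27); WM=19
i=21 t=19 v=4: → [18,21); WM=21; [18,21) fires=1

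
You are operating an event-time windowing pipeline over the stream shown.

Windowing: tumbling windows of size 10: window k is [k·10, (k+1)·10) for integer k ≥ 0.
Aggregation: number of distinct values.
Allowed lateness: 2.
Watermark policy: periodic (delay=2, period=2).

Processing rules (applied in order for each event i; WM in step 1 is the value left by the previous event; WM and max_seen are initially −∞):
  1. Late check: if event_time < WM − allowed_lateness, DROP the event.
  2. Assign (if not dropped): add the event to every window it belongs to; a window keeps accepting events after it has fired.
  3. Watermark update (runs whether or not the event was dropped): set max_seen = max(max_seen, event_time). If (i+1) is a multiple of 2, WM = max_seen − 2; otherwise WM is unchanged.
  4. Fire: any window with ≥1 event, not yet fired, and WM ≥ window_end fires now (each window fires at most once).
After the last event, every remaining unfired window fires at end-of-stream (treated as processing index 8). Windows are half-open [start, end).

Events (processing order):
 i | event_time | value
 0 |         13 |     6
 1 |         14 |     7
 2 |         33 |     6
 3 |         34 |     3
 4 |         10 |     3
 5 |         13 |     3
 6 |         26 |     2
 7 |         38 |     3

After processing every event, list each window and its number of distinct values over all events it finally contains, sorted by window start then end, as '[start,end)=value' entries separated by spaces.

i=0 t=13 v=6: → [10,20); WM=−∞
i=1 t=14 v=7: → [10,20); WM=12
i=2 t=33 v=6: → [30,40); WM=12
i=3 t=34 v=3: → [30,40); WM=32; [10,20) fires=2
i=4 t=10 v=3: DROP (t<32-2); WM=32
i=5 t=13 v=3: DROP (t<32-2); WM=32
i=6 t=26 v=2: DROP (t<32-2); WM=32
i=7 t=38 v=3: → [30,40); WM=36

[10,20)=2 [30,40)=2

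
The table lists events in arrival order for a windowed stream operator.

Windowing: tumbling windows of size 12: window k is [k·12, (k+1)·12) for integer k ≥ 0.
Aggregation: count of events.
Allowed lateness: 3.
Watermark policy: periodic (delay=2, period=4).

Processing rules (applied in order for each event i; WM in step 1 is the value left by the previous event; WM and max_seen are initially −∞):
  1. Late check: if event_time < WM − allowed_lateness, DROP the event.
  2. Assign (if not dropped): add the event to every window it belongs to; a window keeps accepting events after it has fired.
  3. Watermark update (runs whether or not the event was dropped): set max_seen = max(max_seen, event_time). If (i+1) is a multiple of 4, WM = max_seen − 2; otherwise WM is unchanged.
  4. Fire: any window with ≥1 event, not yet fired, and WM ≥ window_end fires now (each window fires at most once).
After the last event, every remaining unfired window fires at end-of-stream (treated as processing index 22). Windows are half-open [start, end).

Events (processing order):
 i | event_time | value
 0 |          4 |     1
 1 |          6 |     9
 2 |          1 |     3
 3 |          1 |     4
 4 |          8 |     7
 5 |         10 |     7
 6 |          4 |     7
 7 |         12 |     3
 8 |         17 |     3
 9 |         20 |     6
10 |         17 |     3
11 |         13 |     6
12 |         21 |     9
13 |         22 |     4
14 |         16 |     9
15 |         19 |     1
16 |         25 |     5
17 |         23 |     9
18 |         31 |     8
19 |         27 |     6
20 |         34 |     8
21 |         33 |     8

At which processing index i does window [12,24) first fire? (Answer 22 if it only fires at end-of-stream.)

i=0 t=4 v=1: → [0,12); WM=−∞
i=1 t=6 v=9: → [0,12); WM=−∞
i=2 t=1 v=3: → [0,12); WM=−∞
i=3 t=1 v=4: → [0,12); WM=4
i=4 t=8 v=7: → [0,12); WM=4
i=5 t=10 v=7: → [0,12); WM=4
i=6 t=4 v=7: → [0,12); WM=4
i=7 t=12 v=3: → [12,24); WM=10
i=8 t=17 v=3: → [12,24); WM=10
i=9 t=20 v=6: → [12,24); WM=10
i=10 t=17 v=3: → [12,24); WM=10
i=11 t=13 v=6: → [12,24); WM=18; [0,12) fires=7
i=12 t=21 v=9: → [12,24); WM=18
i=13 t=22 v=4: → [12,24); WM=18
i=14 t=16 v=9: → [12,24); WM=18
i=15 t=19 v=1: → [12,24); WM=20
i=16 t=25 v=5: → [24,36); WM=20
i=17 t=23 v=9: → [12,24); WM=20
i=18 t=31 v=8: → [24,36); WM=20
i=19 t=27 v=6: → [24,36); WM=29; [12,24) fires=10
i=20 t=34 v=8: → [24,36); WM=29
i=21 t=33 v=8: → [24,36); WM=29

19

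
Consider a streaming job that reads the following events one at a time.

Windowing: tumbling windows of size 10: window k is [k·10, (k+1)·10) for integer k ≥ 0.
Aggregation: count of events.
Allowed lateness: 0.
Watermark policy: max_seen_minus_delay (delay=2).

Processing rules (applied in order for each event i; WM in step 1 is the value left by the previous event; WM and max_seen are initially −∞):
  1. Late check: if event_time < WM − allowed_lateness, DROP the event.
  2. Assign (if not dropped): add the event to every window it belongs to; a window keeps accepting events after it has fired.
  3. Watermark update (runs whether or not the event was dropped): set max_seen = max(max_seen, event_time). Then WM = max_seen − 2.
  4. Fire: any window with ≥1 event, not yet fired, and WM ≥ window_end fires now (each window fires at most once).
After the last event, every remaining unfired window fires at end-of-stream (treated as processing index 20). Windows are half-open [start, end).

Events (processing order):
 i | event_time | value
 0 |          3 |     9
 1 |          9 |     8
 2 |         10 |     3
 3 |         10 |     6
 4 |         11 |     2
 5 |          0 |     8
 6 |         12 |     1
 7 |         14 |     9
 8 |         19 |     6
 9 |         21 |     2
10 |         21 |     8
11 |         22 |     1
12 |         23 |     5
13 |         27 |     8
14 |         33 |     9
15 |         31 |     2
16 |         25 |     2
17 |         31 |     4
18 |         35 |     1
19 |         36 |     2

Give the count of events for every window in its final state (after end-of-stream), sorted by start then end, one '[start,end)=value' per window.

i=0 t=3 v=9: → [0,10); WM=1
i=1 t=9 v=8: → [0,10); WM=7
i=2 t=10 v=3: → [10,20); WM=8
i=3 t=10 v=6: → [10,20); WM=8
i=4 t=11 v=2: → [10,20); WM=9
i=5 t=0 v=8: DROP (t<9-0); WM=9
i=6 t=12 v=1: → [10,20); WM=10; [0,10) fires=2
i=7 t=14 v=9: → [10,20); WM=12
i=8 t=19 v=6: → [10,20); WM=17
i=9 t=21 v=2: → [20,30); WM=19
i=10 t=21 v=8: → [20,30); WM=19
i=11 t=22 v=1: → [20,30); WM=20; [10,20) fires=6
i=12 t=23 v=5: → [20,30); WM=21
i=13 t=27 v=8: → [20,30); WM=25
i=14 t=33 v=9: → [30,40); WM=31; [20,30) fires=5
i=15 t=31 v=2: → [30,40); WM=31
i=16 t=25 v=2: DROP (t<31-0); WM=31
i=17 t=31 v=4: → [30,40); WM=31
i=18 t=35 v=1: → [30,40); WM=33
i=19 t=36 v=2: → [30,40); WM=34

[0,10)=2 [10,20)=6 [20,30)=5 [30,40)=5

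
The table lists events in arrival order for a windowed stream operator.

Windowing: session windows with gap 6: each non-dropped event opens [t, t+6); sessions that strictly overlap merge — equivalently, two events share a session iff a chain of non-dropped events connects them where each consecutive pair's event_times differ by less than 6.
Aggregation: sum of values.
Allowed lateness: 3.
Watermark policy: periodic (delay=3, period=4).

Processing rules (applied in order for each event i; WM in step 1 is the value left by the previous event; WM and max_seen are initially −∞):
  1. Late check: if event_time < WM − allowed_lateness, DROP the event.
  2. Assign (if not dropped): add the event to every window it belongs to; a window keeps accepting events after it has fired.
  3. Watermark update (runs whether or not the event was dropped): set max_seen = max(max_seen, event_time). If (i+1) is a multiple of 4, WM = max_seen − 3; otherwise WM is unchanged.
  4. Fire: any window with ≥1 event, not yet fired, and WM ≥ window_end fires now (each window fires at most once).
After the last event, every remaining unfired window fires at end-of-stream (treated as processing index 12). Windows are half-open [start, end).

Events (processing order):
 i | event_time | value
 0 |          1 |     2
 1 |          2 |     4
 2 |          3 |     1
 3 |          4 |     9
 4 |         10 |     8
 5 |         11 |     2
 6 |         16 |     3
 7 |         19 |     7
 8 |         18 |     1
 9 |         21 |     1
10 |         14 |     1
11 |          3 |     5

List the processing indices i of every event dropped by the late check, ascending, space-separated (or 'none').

11

i=0 t=1 v=2: → [1,7); WM=−∞
i=1 t=2 v=4: → [1,8); WM=−∞
i=2 t=3 v=1: → [1,9); WM=−∞
i=3 t=4 v=9: → [1,10); WM=1
i=4 t=10 v=8: → [10,16); WM=1
i=5 t=11 v=2: → [10,17); WM=1
i=6 t=16 v=3: → [10,22); WM=1
i=7 t=19 v=7: → [10,25); WM=16
i=8 t=18 v=1: → [10,25); WM=16
i=9 t=21 v=1: → [10,27); WM=16
i=10 t=14 v=1: → [10,27); WM=16
i=11 t=3 v=5: DROP (t<16-3); WM=18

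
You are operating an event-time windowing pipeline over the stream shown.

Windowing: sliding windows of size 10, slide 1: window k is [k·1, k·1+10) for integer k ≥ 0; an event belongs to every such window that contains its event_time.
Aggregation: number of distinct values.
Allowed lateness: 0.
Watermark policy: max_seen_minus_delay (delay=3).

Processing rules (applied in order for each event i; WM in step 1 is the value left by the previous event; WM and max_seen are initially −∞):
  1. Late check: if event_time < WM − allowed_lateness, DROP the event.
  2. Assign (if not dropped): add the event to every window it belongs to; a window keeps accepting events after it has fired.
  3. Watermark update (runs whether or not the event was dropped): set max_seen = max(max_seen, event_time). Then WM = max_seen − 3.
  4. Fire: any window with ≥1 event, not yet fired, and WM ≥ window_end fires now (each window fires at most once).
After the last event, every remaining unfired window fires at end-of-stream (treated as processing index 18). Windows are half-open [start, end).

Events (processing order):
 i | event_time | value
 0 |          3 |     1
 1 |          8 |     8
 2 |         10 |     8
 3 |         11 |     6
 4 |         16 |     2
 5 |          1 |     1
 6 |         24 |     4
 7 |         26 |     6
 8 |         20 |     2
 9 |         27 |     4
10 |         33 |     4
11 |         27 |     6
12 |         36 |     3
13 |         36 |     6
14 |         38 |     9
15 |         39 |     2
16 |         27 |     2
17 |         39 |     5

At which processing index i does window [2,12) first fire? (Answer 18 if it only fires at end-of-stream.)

4

i=0 t=3 v=1: → [3,13),[2,12),[1,11),[0,10); WM=0
i=1 t=8 v=8: → [8,18),[7,17),[6,16),[5,15),[4,14),[3,13),[2,12),[1,11),[0,10); WM=5
i=2 t=10 v=8: → [10,20),[9,19),[8,18),[7,17),[6,16),[5,15),[4,14),[3,13),[2,12),[1,11); WM=7
i=3 t=11 v=6: → [11,21),[10,20),[9,19),[8,18),[7,17),[6,16),[5,15),[4,14),[3,13),[2,12); WM=8
i=4 t=16 v=2: → [16,26),[15,25),[14,24),[13,23),[12,22),[11,21),[10,20),[9,19),[8,18),[7,17); WM=13; [0,10) fires=2 [1,11) fires=2 [2,12) fires=3 [3,13) fires=3
i=5 t=1 v=1: DROP (t<13-0); WM=13
i=6 t=24 v=4: → [24,34),[23,33),[22,32),[21,31),[20,30),[19,29),[18,28),[17,27),[16,26),[15,25); WM=21; [4,14) fires=2 [5,15) fires=2 [6,16) fires=2 [7,17) fires=3 [8,18) fires=3 [9,19) fires=3 [10,20) fires=3 [11,21) fires=2
i=7 t=26 v=6: → [26,36),[25,35),[24,34),[23,33),[22,32),[21,31),[20,30),[19,29),[18,28),[17,27); WM=23; [12,22) fires=1 [13,23) fires=1
i=8 t=20 v=2: DROP (t<23-0); WM=23
i=9 t=27 v=4: → [27,37),[26,36),[25,35),[24,34),[23,33),[22,32),[21,31),[20,30),[19,29),[18,28); WM=24; [14,24) fires=1
i=10 t=33 v=4: → [33,43),[32,42),[31,41),[30,40),[29,39),[28,38),[27,37),[26,36),[25,35),[24,34); WM=30; [15,25) fires=2 [16,26) fires=2 [17,27) fires=2 [18,28) fires=2 [19,29) fires=2 [20,30) fires=2
i=11 t=27 v=6: DROP (t<30-0); WM=30
i=12 t=36 v=3: → [36,46),[35,45),[34,44),[33,43),[32,42),[31,41),[30,40),[29,39),[28,38),[27,37); WM=33; [21,31) fires=2 [22,32) fires=2 [23,33) fires=2
i=13 t=36 v=6: → [36,46),[35,45),[34,44),[33,43),[32,42),[31,41),[30,40),[29,39),[28,38),[27,37); WM=33
i=14 t=38 v=9: → [38,48),[37,47),[36,46),[35,45),[34,44),[33,43),[32,42),[31,41),[30,40),[29,39); WM=35; [24,34) fires=2 [25,35) fires=2
i=15 t=39 v=2: → [39,49),[38,48),[37,47),[36,46),[35,45),[34,44),[33,43),[32,42),[31,41),[30,40); WM=36; [26,36) fires=2
i=16 t=27 v=2: DROP (t<36-0); WM=36
i=17 t=39 v=5: → [39,49),[38,48),[37,47),[36,46),[35,45),[34,44),[33,43),[32,42),[31,41),[30,40); WM=36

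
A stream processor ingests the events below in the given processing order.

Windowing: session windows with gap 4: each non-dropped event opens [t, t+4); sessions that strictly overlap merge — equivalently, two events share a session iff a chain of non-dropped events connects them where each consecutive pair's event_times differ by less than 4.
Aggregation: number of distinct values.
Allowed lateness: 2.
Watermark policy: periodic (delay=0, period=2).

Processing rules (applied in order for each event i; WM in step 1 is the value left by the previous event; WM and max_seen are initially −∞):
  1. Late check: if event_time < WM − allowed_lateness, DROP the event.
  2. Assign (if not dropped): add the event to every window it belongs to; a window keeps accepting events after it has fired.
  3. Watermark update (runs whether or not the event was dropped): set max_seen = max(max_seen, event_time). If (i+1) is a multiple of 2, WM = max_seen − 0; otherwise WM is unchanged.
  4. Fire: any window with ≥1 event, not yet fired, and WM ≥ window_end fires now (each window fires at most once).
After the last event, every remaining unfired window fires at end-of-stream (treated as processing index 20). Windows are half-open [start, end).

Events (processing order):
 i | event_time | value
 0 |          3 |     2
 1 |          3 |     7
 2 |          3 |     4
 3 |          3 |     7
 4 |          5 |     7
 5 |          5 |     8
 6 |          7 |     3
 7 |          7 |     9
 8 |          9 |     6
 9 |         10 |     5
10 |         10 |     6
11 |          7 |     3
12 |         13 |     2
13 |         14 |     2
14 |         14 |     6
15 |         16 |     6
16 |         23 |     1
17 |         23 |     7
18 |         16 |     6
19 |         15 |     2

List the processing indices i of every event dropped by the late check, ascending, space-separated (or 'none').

i=0 t=3 v=2: → [3,7); WM=−∞
i=1 t=3 v=7: → [3,7); WM=3
i=2 t=3 v=4: → [3,7); WM=3
i=3 t=3 v=7: → [3,7); WM=3
i=4 t=5 v=7: → [3,9); WM=3
i=5 t=5 v=8: → [3,9); WM=5
i=6 t=7 v=3: → [3,11); WM=5
i=7 t=7 v=9: → [3,11); WM=7
i=8 t=9 v=6: → [3,13); WM=7
i=9 t=10 v=5: → [3,14); WM=10
i=10 t=10 v=6: → [3,14); WM=10
i=11 t=7 v=3: DROP (t<10-2); WM=10
i=12 t=13 v=2: → [3,17); WM=10
i=13 t=14 v=2: → [3,18); WM=14
i=14 t=14 v=6: → [3,18); WM=14
i=15 t=16 v=6: → [3,20); WM=16
i=16 t=23 v=1: → [23,27); WM=16
i=17 t=23 v=7: → [23,27); WM=23
i=18 t=16 v=6: DROP (t<23-2); WM=23
i=19 t=15 v=2: DROP (t<23-2); WM=23

11 18 19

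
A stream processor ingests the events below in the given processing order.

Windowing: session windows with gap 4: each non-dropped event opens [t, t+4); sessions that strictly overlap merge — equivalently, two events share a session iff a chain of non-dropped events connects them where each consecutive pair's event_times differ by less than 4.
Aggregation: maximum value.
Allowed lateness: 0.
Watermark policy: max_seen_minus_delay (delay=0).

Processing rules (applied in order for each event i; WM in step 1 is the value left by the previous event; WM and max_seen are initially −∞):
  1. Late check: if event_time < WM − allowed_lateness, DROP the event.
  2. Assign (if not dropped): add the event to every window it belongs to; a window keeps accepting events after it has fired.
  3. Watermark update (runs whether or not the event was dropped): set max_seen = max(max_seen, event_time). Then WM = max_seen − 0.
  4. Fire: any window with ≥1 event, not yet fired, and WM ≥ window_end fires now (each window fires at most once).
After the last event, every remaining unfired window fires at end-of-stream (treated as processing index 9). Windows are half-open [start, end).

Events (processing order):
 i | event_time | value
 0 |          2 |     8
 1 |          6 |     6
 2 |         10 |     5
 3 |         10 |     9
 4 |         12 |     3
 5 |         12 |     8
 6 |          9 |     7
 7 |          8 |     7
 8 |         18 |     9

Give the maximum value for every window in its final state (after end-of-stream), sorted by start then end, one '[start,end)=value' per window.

[2,6)=8 [6,10)=6 [10,16)=9 [18,22)=9

i=0 t=2 v=8: → [2,6); WM=2
i=1 t=6 v=6: → [6,10); WM=6
i=2 t=10 v=5: → [10,14); WM=10
i=3 t=10 v=9: → [10,14); WM=10
i=4 t=12 v=3: → [10,16); WM=12
i=5 t=12 v=8: → [10,16); WM=12
i=6 t=9 v=7: DROP (t<12-0); WM=12
i=7 t=8 v=7: DROP (t<12-0); WM=12
i=8 t=18 v=9: → [18,22); WM=18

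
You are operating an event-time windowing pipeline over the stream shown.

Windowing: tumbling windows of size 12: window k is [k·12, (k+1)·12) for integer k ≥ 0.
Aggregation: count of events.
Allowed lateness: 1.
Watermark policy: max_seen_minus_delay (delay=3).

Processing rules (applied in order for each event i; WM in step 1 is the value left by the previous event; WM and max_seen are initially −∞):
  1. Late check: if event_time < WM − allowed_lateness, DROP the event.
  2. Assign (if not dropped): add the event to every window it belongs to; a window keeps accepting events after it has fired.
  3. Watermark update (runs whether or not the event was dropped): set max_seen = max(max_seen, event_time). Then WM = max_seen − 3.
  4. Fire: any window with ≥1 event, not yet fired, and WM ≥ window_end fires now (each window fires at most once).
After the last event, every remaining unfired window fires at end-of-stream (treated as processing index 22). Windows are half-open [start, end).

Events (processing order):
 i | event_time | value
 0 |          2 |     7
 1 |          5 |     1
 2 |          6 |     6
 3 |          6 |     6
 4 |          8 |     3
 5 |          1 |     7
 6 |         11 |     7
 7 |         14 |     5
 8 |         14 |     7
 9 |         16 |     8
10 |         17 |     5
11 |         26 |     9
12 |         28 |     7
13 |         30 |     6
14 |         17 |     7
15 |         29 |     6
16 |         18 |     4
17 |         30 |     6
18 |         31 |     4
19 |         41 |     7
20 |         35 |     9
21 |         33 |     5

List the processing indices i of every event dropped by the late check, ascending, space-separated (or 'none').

i=0 t=2 v=7: → [0,12); WM=-1
i=1 t=5 v=1: → [0,12); WM=2
i=2 t=6 v=6: → [0,12); WM=3
i=3 t=6 v=6: → [0,12); WM=3
i=4 t=8 v=3: → [0,12); WM=5
i=5 t=1 v=7: DROP (t<5-1); WM=5
i=6 t=11 v=7: → [0,12); WM=8
i=7 t=14 v=5: → [12,24); WM=11
i=8 t=14 v=7: → [12,24); WM=11
i=9 t=16 v=8: → [12,24); WM=13; [0,12) fires=6
i=10 t=17 v=5: → [12,24); WM=14
i=11 t=26 v=9: → [24,36); WM=23
i=12 t=28 v=7: → [24,36); WM=25; [12,24) fires=4
i=13 t=30 v=6: → [24,36); WM=27
i=14 t=17 v=7: DROP (t<27-1); WM=27
i=15 t=29 v=6: → [24,36); WM=27
i=16 t=18 v=4: DROP (t<27-1); WM=27
i=17 t=30 v=6: → [24,36); WM=27
i=18 t=31 v=4: → [24,36); WM=28
i=19 t=41 v=7: → [36,48); WM=38; [24,36) fires=6
i=20 t=35 v=9: DROP (t<38-1); WM=38
i=21 t=33 v=5: DROP (t<38-1); WM=38

5 14 16 20 21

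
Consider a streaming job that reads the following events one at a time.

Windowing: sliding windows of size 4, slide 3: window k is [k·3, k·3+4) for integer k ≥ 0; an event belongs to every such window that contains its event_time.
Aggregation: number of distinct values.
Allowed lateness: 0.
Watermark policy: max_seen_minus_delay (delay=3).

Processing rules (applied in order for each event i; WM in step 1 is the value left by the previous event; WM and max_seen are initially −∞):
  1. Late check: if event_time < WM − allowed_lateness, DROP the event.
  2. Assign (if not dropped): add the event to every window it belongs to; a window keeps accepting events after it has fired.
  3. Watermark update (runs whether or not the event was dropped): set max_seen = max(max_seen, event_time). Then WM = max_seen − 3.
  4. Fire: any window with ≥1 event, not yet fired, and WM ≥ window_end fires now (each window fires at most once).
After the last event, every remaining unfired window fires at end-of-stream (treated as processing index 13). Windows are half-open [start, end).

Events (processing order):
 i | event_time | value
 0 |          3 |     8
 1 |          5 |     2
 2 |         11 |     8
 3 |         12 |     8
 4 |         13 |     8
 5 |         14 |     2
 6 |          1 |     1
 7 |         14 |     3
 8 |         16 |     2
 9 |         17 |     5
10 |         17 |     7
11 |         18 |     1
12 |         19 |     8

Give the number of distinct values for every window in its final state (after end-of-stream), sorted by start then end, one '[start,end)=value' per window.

[0,4)=1 [3,7)=2 [9,13)=1 [12,16)=3 [15,19)=4 [18,22)=2

i=0 t=3 v=8: → [3,7),[0,4); WM=0
i=1 t=5 v=2: → [3,7); WM=2
i=2 t=11 v=8: → [9,13); WM=8; [0,4) fires=1 [3,7) fires=2
i=3 t=12 v=8: → [12,16),[9,13); WM=9
i=4 t=13 v=8: → [12,16); WM=10
i=5 t=14 v=2: → [12,16); WM=11
i=6 t=1 v=1: DROP (t<11-0); WM=11
i=7 t=14 v=3: → [12,16); WM=11
i=8 t=16 v=2: → [15,19); WM=13; [9,13) fires=1
i=9 t=17 v=5: → [15,19); WM=14
i=10 t=17 v=7: → [15,19); WM=14
i=11 t=18 v=1: → [18,22),[15,19); WM=15
i=12 t=19 v=8: → [18,22); WM=16; [12,16) fires=3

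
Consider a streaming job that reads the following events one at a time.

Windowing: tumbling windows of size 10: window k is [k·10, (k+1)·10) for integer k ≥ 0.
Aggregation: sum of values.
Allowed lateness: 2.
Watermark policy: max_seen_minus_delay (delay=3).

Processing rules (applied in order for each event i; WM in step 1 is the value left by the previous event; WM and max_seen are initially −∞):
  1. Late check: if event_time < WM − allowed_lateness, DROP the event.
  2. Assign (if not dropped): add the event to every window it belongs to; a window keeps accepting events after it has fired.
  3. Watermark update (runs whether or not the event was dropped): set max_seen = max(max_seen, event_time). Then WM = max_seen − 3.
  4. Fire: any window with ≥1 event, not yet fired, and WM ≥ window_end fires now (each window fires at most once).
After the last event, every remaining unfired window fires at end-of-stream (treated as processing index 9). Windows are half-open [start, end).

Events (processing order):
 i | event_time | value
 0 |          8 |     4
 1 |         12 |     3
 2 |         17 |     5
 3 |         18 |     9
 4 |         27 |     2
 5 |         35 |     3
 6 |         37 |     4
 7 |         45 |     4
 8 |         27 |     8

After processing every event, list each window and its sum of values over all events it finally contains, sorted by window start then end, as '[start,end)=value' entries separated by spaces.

i=0 t=8 v=4: → [0,10); WM=5
i=1 t=12 v=3: → [10,20); WM=9
i=2 t=17 v=5: → [10,20); WM=14; [0,10) fires=4
i=3 t=18 v=9: → [10,20); WM=15
i=4 t=27 v=2: → [20,30); WM=24; [10,20) fires=17
i=5 t=35 v=3: → [30,40); WM=32; [20,30) fires=2
i=6 t=37 v=4: → [30,40); WM=34
i=7 t=45 v=4: → [40,50); WM=42; [30,40) fires=7
i=8 t=27 v=8: DROP (t<42-2); WM=42

[0,10)=4 [10,20)=17 [20,30)=2 [30,40)=7 [40,50)=4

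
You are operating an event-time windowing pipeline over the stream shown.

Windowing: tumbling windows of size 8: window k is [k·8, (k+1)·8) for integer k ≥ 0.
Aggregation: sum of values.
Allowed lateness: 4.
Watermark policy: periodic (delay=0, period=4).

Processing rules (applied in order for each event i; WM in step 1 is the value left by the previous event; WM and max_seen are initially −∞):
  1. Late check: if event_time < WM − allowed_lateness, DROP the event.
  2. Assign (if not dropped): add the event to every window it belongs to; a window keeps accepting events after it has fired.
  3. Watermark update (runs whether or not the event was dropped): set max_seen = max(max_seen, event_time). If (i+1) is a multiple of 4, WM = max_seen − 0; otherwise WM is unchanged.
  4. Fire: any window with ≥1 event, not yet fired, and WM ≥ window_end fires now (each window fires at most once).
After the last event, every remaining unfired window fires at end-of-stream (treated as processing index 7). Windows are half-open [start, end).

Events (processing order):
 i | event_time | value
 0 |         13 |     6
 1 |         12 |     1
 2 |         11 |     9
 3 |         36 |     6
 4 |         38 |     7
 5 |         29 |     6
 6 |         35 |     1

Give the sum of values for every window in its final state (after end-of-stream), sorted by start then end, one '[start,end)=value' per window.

[8,16)=16 [32,40)=14

i=0 t=13 v=6: → [8,16); WM=−∞
i=1 t=12 v=1: → [8,16); WM=−∞
i=2 t=11 v=9: → [8,16); WM=−∞
i=3 t=36 v=6: → [32,40); WM=36; [8,16) fires=16
i=4 t=38 v=7: → [32,40); WM=36
i=5 t=29 v=6: DROP (t<36-4); WM=36
i=6 t=35 v=1: → [32,40); WM=36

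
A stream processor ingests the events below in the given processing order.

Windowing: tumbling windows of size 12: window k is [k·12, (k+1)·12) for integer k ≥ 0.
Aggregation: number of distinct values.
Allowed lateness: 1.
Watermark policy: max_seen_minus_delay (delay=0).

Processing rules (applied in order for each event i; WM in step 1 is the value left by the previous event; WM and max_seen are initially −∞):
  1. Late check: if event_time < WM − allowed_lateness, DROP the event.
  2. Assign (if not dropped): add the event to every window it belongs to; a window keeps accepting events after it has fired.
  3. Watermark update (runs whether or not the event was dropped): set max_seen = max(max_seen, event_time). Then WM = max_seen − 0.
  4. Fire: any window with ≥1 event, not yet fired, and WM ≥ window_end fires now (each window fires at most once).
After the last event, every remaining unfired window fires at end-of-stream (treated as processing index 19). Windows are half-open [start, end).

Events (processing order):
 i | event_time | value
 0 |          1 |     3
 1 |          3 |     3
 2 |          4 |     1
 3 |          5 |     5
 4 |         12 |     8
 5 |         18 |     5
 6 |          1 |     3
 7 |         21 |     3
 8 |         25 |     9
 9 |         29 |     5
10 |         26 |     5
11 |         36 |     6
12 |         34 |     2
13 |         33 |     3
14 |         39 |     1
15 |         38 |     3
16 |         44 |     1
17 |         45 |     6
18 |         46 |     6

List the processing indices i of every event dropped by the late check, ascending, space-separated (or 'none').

i=0 t=1 v=3: → [0,12); WM=1
i=1 t=3 v=3: → [0,12); WM=3
i=2 t=4 v=1: → [0,12); WM=4
i=3 t=5 v=5: → [0,12); WM=5
i=4 t=12 v=8: → [12,24); WM=12; [0,12) fires=3
i=5 t=18 v=5: → [12,24); WM=18
i=6 t=1 v=3: DROP (t<18-1); WM=18
i=7 t=21 v=3: → [12,24); WM=21
i=8 t=25 v=9: → [24,36); WM=25; [12,24) fires=3
i=9 t=29 v=5: → [24,36); WM=29
i=10 t=26 v=5: DROP (t<29-1); WM=29
i=11 t=36 v=6: → [36,48); WM=36; [24,36) fires=2
i=12 t=34 v=2: DROP (t<36-1); WM=36
i=13 t=33 v=3: DROP (t<36-1); WM=36
i=14 t=39 v=1: → [36,48); WM=39
i=15 t=38 v=3: → [36,48); WM=39
i=16 t=44 v=1: → [36,48); WM=44
i=17 t=45 v=6: → [36,48); WM=45
i=18 t=46 v=6: → [36,48); WM=46

6 10 12 13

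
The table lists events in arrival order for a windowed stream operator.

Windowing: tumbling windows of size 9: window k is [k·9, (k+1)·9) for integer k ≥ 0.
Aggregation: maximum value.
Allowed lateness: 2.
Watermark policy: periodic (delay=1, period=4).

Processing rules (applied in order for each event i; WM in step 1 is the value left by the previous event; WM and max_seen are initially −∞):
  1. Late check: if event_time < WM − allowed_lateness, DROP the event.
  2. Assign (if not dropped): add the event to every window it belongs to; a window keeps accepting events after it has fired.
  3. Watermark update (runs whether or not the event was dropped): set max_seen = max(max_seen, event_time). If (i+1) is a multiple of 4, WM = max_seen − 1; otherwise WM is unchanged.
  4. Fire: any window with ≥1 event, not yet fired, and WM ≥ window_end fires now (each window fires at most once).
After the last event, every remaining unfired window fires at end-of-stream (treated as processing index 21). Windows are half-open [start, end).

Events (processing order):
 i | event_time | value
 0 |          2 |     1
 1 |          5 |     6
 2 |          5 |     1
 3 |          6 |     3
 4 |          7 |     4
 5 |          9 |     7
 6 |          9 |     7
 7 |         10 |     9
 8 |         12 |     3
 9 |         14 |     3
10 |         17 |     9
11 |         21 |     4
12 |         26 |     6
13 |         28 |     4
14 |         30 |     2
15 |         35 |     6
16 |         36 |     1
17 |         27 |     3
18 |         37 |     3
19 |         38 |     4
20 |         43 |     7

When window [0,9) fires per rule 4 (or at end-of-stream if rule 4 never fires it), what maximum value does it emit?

6

i=0 t=2 v=1: → [0,9); WM=−∞
i=1 t=5 v=6: → [0,9); WM=−∞
i=2 t=5 v=1: → [0,9); WM=−∞
i=3 t=6 v=3: → [0,9); WM=5
i=4 t=7 v=4: → [0,9); WM=5
i=5 t=9 v=7: → [9,18); WM=5
i=6 t=9 v=7: → [9,18); WM=5
i=7 t=10 v=9: → [9,18); WM=9; [0,9) fires=6
i=8 t=12 v=3: → [9,18); WM=9
i=9 t=14 v=3: → [9,18); WM=9
i=10 t=17 v=9: → [9,18); WM=9
i=11 t=21 v=4: → [18,27); WM=20; [9,18) fires=9
i=12 t=26 v=6: → [18,27); WM=20
i=13 t=28 v=4: → [27,36); WM=20
i=14 t=30 v=2: → [27,36); WM=20
i=15 t=35 v=6: → [27,36); WM=34; [18,27) fires=6
i=16 t=36 v=1: → [36,45); WM=34
i=17 t=27 v=3: DROP (t<34-2); WM=34
i=18 t=37 v=3: → [36,45); WM=34
i=19 t=38 v=4: → [36,45); WM=37; [27,36) fires=6
i=20 t=43 v=7: → [36,45); WM=37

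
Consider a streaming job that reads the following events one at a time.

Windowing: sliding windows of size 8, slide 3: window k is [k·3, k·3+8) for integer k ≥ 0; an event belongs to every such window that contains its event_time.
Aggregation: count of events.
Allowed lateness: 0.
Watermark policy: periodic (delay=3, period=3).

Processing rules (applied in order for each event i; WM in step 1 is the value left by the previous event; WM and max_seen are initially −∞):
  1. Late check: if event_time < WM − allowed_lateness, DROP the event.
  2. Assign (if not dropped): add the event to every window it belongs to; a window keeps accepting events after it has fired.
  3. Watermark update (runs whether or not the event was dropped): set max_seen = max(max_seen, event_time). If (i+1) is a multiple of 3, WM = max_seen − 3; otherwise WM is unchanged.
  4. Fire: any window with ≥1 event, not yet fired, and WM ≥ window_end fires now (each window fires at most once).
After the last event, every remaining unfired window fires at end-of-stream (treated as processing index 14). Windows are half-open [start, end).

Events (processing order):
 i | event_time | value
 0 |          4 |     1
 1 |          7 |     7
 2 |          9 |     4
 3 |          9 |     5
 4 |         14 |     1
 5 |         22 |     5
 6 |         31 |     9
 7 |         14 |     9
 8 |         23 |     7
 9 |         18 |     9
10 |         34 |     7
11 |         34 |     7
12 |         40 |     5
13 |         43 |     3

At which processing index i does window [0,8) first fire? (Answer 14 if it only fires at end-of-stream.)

5

i=0 t=4 v=1: → [3,11),[0,8); WM=−∞
i=1 t=7 v=7: → [6,14),[3,11),[0,8); WM=−∞
i=2 t=9 v=4: → [9,17),[6,14),[3,11); WM=6
i=3 t=9 v=5: → [9,17),[6,14),[3,11); WM=6
i=4 t=14 v=1: → [12,20),[9,17); WM=6
i=5 t=22 v=5: → [21,29),[18,26),[15,23); WM=19; [0,8) fires=2 [3,11) fires=4 [6,14) fires=3 [9,17) fires=3
i=6 t=31 v=9: → [30,38),[27,35),[24,32); WM=19
i=7 t=14 v=9: DROP (t<19-0); WM=19
i=8 t=23 v=7: → [21,29),[18,26); WM=28; [12,20) fires=1 [15,23) fires=1 [18,26) fires=2
i=9 t=18 v=9: DROP (t<28-0); WM=28
i=10 t=34 v=7: → [33,41),[30,38),[27,35); WM=28
i=11 t=34 v=7: → [33,41),[30,38),[27,35); WM=31; [21,29) fires=2
i=12 t=40 v=5: → [39,47),[36,44),[33,41); WM=31
i=13 t=43 v=3: → [42,50),[39,47),[36,44); WM=31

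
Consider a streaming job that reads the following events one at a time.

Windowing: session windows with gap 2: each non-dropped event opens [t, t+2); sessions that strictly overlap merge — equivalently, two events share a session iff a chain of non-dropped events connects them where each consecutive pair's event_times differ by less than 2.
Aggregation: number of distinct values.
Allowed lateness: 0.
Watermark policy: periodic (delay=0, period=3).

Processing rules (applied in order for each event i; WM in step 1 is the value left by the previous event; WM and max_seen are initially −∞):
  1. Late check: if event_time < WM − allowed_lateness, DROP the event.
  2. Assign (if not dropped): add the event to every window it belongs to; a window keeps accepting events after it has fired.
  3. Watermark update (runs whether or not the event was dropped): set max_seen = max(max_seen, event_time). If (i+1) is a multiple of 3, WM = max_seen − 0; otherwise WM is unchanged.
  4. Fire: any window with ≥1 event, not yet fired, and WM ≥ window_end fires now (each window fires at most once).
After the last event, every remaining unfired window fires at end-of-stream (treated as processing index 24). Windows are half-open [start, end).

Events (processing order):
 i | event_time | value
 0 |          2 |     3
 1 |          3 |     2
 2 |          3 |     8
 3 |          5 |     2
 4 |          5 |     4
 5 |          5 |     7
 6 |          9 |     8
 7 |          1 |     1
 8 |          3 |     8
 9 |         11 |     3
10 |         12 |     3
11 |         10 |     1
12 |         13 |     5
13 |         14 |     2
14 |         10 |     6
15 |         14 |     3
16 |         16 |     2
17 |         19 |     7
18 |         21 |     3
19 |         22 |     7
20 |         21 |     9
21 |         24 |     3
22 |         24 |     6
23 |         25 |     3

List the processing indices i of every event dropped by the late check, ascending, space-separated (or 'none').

7 8 14

i=0 t=2 v=3: → [2,4); WM=−∞
i=1 t=3 v=2: → [2,5); WM=−∞
i=2 t=3 v=8: → [2,5); WM=3
i=3 t=5 v=2: → [5,7); WM=3
i=4 t=5 v=4: → [5,7); WM=3
i=5 t=5 v=7: → [5,7); WM=5
i=6 t=9 v=8: → [9,11); WM=5
i=7 t=1 v=1: DROP (t<5-0); WM=5
i=8 t=3 v=8: DROP (t<5-0); WM=9
i=9 t=11 v=3: → [11,13); WM=9
i=10 t=12 v=3: → [11,14); WM=9
i=11 t=10 v=1: → [9,14); WM=12
i=12 t=13 v=5: → [9,15); WM=12
i=13 t=14 v=2: → [9,16); WM=12
i=14 t=10 v=6: DROP (t<12-0); WM=14
i=15 t=14 v=3: → [9,16); WM=14
i=16 t=16 v=2: → [16,18); WM=14
i=17 t=19 v=7: → [19,21); WM=19
i=18 t=21 v=3: → [21,23); WM=19
i=19 t=22 v=7: → [21,24); WM=19
i=20 t=21 v=9: → [21,24); WM=22
i=21 t=24 v=3: → [24,26); WM=22
i=22 t=24 v=6: → [24,26); WM=22
i=23 t=25 v=3: → [24,27); WM=25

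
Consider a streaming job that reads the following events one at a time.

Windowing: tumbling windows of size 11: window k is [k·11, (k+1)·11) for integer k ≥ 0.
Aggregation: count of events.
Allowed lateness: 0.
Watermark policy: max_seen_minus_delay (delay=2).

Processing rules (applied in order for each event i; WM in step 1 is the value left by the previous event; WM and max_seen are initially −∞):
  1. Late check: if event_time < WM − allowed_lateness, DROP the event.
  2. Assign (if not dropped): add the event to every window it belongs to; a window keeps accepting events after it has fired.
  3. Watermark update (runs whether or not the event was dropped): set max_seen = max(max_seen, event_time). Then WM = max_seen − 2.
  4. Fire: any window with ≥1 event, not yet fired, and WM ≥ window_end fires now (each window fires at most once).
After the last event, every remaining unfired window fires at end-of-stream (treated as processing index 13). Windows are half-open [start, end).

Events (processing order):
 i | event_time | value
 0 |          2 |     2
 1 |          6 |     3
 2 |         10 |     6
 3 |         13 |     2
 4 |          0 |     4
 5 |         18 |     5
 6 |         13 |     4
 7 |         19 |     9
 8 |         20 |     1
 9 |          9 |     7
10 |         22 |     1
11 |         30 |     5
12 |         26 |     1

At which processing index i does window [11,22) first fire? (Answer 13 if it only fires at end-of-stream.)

i=0 t=2 v=2: → [0,11); WM=0
i=1 t=6 v=3: → [0,11); WM=4
i=2 t=10 v=6: → [0,11); WM=8
i=3 t=13 v=2: → [11,22); WM=11; [0,11) fires=3
i=4 t=0 v=4: DROP (t<11-0); WM=11
i=5 t=18 v=5: → [11,22); WM=16
i=6 t=13 v=4: DROP (t<16-0); WM=16
i=7 t=19 v=9: → [11,22); WM=17
i=8 t=20 v=1: → [11,22); WM=18
i=9 t=9 v=7: DROP (t<18-0); WM=18
i=10 t=22 v=1: → [22,33); WM=20
i=11 t=30 v=5: → [22,33); WM=28; [11,22) fires=4
i=12 t=26 v=1: DROP (t<28-0); WM=28

11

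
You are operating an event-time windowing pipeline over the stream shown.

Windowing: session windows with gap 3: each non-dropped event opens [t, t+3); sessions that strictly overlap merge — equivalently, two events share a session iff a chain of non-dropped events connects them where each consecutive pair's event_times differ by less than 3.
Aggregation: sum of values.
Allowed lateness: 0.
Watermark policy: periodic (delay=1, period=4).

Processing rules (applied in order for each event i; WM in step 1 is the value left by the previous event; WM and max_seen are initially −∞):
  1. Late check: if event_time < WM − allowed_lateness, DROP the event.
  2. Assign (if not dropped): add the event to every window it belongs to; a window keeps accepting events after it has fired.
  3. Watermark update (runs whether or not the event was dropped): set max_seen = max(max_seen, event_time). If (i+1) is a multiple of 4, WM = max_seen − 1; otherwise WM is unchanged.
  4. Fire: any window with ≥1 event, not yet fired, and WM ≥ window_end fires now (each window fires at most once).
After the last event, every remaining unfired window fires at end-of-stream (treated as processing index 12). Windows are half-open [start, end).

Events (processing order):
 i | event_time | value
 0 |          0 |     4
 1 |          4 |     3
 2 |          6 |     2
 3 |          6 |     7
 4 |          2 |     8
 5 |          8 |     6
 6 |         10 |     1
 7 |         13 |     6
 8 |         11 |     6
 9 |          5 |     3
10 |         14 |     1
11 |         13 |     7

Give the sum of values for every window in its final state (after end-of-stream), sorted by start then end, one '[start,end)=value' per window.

i=0 t=0 v=4: → [0,3); WM=−∞
i=1 t=4 v=3: → [4,7); WM=−∞
i=2 t=6 v=2: → [4,9); WM=−∞
i=3 t=6 v=7: → [4,9); WM=5
i=4 t=2 v=8: DROP (t<5-0); WM=5
i=5 t=8 v=6: → [4,11); WM=5
i=6 t=10 v=1: → [4,13); WM=5
i=7 t=13 v=6: → [13,16); WM=12
i=8 t=11 v=6: DROP (t<12-0); WM=12
i=9 t=5 v=3: DROP (t<12-0); WM=12
i=10 t=14 v=1: → [13,17); WM=12
i=11 t=13 v=7: → [13,17); WM=13

[0,3)=4 [4,13)=19 [13,17)=14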